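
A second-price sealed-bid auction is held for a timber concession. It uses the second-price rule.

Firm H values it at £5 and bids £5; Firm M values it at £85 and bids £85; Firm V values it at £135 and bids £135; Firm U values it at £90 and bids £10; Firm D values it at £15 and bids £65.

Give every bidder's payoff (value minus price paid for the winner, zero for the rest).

Firm H £0, Firm M £0, Firm V £50, Firm U £0, Firm D £0.

Bids in descending order: Firm V £135 > Firm M £85 > Firm D £65 > Firm U £10 > Firm H £5.
Firm V has the top bid and wins; the price is the second-highest bid, £85.
Firm V's payoff = £135 − £85 = £50. All other bidders lose, so their payoff is 0.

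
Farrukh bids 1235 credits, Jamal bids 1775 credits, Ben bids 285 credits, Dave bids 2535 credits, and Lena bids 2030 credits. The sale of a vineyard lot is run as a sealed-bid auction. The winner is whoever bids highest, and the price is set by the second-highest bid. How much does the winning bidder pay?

Ordered from highest: Dave 2535 credits, then Lena 2030 credits, then Jamal 1775 credits, then Farrukh 1235 credits, then Ben 285 credits.
Dave has the highest bid, so Dave wins.
The second-highest bid is 2030 credits, so that is what Dave pays.

Price paid: 2030 credits.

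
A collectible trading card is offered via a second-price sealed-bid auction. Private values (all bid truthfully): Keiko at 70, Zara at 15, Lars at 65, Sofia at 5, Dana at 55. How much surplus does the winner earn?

Bids in descending order: Keiko 70, then Lars 65, then Dana 55, then Zara 15, then Sofia 5.
Keiko wins with the top bid and pays the second-highest, 65.
Surplus = 70 − 65 = 5.

Surplus = 5.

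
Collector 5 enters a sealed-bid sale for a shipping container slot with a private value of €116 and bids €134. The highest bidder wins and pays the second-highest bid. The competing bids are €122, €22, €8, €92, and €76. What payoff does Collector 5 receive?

Highest competing bid: €122.
Collector 5's bid €134 is the highest overall, so Collector 5 wins and pays the second-highest bid, €122.
Payoff = value − price = €116 − €122 = -€6.
Overbidding won the item at a price above value — truthful bidding would have avoided this loss.

Payoff = -€6.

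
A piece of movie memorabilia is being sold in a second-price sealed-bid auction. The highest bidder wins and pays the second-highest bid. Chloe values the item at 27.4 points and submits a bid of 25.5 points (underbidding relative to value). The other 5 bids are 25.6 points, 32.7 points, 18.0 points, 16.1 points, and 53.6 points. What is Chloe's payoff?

Chloe's payoff: 0.0 points.

Highest competing bid: 53.6 points.
Chloe's bid 25.5 points is not the highest, so Chloe loses, pays nothing, and earns zero payoff.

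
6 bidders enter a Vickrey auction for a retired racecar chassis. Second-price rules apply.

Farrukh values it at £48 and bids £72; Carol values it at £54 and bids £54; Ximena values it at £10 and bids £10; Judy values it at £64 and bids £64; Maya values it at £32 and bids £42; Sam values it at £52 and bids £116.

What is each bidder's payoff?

Sorted high to low: Sam £116; Farrukh £72; Judy £64; Carol £54; Maya £42; Ximena £10.
Sam has the top bid and wins; the price is the second-highest bid, £72.
Sam's payoff = £52 − £72 = -£20. All other bidders lose, so their payoff is 0.

Farrukh £0, Carol £0, Ximena £0, Judy £0, Maya £0, Sam -£20.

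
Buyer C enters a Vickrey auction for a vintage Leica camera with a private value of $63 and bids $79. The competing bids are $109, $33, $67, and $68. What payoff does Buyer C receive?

Highest competing bid: $109.
Buyer C's bid $79 is not the highest, so Buyer C loses, pays nothing, and earns zero payoff.

$0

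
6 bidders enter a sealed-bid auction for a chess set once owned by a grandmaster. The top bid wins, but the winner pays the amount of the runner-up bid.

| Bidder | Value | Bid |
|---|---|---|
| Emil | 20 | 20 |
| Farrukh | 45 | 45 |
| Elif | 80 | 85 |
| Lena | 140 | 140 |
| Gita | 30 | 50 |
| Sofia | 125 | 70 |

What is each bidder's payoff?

Payoffs: Emil 0, Farrukh 0, Elif 0, Lena 55, Gita 0, Sofia 0.

Bids in descending order: Lena 140 > Elif 85 > Sofia 70 > Gita 50 > Farrukh 45 > Emil 20.
Lena has the top bid and wins; the price is the second-highest bid, 85.
Lena's payoff = 140 − 85 = 55. All other bidders lose, so their payoff is 0.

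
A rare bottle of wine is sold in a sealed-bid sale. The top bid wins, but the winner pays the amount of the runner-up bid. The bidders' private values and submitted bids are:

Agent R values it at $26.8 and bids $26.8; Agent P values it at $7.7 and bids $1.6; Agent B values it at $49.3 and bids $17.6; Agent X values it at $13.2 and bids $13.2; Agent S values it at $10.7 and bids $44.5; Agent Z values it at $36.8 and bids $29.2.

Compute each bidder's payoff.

Payoffs: Agent R $0.0, Agent P $0.0, Agent B $0.0, Agent X $0.0, Agent S -$18.5, Agent Z $0.0.

Ranking the bids: Agent S $44.5, then Agent Z $29.2, then Agent R $26.8, then Agent B $17.6, then Agent X $13.2, then Agent P $1.6.
Agent S has the top bid and wins; the price is the second-highest bid, $29.2.
Agent S's payoff = $10.7 − $29.2 = -$18.5. All other bidders lose, so their payoff is 0.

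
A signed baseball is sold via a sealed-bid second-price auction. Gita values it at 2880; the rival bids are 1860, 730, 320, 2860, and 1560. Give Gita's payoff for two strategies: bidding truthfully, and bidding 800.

The highest competing bid is 2860.
Bidding truthfully at 2880: Gita has the top bid, wins, and pays the second-highest bid 2860. Payoff = 2880 − 2860 = 20.
Bidding 800: the top bid is 2860 (a rival), so Gita loses. Payoff = 0.
This is the dominant-strategy logic: truthful bidding weakly beats any alternative.

Truthful: 20; alternative: 0.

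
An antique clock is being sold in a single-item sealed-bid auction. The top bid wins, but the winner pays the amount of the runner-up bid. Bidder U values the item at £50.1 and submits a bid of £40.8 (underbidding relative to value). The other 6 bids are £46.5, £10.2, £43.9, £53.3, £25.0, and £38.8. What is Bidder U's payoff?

Highest competing bid: £53.3.
Bidder U's bid £40.8 is not the highest, so Bidder U loses, pays nothing, and earns zero payoff.

Payoff = £0.0.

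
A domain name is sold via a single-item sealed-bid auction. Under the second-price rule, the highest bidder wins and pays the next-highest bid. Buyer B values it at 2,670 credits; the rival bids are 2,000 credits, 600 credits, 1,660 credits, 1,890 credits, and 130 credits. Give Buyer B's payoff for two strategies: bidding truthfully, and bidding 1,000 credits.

The highest competing bid is 2,000 credits.
Bidding truthfully at 2,670 credits: Buyer B has the top bid, wins, and pays the second-highest bid 2,000 credits. Payoff = 2,670 credits − 2,000 credits = 670 credits.
Bidding 1,000 credits: the top bid is 2,000 credits (a rival), so Buyer B loses. Payoff = 0 credits.

Truthful: 670 credits; alternative: 0 credits.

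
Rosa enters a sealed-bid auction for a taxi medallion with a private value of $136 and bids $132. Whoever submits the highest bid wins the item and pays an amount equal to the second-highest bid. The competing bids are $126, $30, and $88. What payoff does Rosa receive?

Highest competing bid: $126.
Rosa's bid $132 is the highest overall, so Rosa wins and pays the second-highest bid, $126.
Payoff = value − price = $136 − $126 = $10.

Payoff = $10.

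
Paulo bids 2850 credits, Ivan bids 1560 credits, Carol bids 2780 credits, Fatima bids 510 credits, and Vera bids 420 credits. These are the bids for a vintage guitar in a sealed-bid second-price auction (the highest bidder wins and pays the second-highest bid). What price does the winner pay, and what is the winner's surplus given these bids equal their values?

The winner pays 2780 credits for a surplus of 70 credits.

Sorted high to low: Paulo 2850 credits, then Carol 2780 credits, then Ivan 1560 credits, then Fatima 510 credits, then Vera 420 credits.
Paulo is the highest bidder, so Paulo wins.
Under the second-price rule, the price is the second-highest bid: 2780 credits.
Surplus = 2850 credits − 2780 credits = 70 credits.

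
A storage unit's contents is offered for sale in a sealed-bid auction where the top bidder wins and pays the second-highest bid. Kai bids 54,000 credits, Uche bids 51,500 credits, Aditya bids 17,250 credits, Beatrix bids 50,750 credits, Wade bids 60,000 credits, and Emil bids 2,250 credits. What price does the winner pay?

Ordered from highest: Wade 60,000 credits, then Kai 54,000 credits, then Uche 51,500 credits, then Beatrix 50,750 credits, then Aditya 17,250 credits, then Emil 2,250 credits.
Wade is the highest bidder, so Wade wins.
Under the second-price rule, the price is the second-highest bid: 54,000 credits.

The winner pays 54,000 credits.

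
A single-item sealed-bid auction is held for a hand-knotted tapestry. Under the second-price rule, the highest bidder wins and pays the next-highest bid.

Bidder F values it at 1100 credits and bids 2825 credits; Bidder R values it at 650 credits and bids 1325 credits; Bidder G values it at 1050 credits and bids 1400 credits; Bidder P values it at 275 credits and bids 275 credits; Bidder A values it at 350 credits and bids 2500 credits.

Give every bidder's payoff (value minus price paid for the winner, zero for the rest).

Payoffs: Bidder F -1400 credits, Bidder R 0 credits, Bidder G 0 credits, Bidder P 0 credits, Bidder A 0 credits.

Bids in descending order: Bidder F 2825 credits > Bidder A 2500 credits > Bidder G 1400 credits > Bidder R 1325 credits > Bidder P 275 credits.
Bidder F has the top bid and wins; the price is the second-highest bid, 2500 credits.
Bidder F's payoff = 1100 credits − 2500 credits = -1400 credits. All other bidders lose, so their payoff is 0.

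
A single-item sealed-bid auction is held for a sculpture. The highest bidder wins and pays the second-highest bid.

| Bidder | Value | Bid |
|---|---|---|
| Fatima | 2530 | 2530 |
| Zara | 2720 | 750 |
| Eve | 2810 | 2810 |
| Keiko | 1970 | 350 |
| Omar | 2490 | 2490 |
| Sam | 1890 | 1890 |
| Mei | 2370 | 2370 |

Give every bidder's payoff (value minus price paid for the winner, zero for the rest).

Sorted high to low: Eve 2810, then Fatima 2530, then Omar 2490, then Mei 2370, then Sam 1890, then Zara 750, then Keiko 350.
Eve has the top bid and wins; the price is the second-highest bid, 2530.
Eve's payoff = 2810 − 2530 = 280. All other bidders lose, so their payoff is 0.

Fatima 0, Zara 0, Eve 280, Keiko 0, Omar 0, Sam 0, Mei 0.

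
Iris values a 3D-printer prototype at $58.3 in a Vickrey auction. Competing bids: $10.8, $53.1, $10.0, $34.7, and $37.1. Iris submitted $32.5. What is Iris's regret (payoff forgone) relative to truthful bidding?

The highest competing bid is $53.1.
Bidding truthfully at $58.3: Iris has the top bid, wins, and pays the second-highest bid $53.1. Payoff = $58.3 − $53.1 = $5.2.
Bidding $32.5: the top bid is $53.1 (a rival), so Iris loses. Payoff = $0.0.
Regret = truthful payoff − actual payoff = $5.2 − $0.0 = $5.2.

Payoff forgone: $5.2.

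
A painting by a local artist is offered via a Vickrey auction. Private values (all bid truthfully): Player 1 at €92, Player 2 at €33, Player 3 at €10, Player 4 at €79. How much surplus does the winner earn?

Bids in descending order: Player 1 €92 > Player 4 €79 > Player 2 €33 > Player 3 €10.
Player 1 wins with the top bid and pays the second-highest, €79.
Surplus = €92 − €79 = €13.

Surplus = €13.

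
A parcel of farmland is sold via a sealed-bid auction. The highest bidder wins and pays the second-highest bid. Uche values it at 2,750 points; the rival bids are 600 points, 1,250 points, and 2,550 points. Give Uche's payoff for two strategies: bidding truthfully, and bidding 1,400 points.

The highest competing bid is 2,550 points.
Bidding truthfully at 2,750 points: Uche has the top bid, wins, and pays the second-highest bid 2,550 points. Payoff = 2,750 points − 2,550 points = 200 points.
Bidding 1,400 points: the top bid is 2,550 points (a rival), so Uche loses. Payoff = 0 points.

Truthful: 200 points; alternative: 0 points.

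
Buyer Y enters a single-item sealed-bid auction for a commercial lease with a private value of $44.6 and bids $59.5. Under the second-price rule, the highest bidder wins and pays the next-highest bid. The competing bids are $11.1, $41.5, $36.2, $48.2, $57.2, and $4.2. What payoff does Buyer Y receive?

Highest competing bid: $57.2.
Buyer Y's bid $59.5 is the highest overall, so Buyer Y wins and pays the second-highest bid, $57.2.
Payoff = value − price = $44.6 − $57.2 = -$12.6.

Buyer Y's payoff: -$12.6.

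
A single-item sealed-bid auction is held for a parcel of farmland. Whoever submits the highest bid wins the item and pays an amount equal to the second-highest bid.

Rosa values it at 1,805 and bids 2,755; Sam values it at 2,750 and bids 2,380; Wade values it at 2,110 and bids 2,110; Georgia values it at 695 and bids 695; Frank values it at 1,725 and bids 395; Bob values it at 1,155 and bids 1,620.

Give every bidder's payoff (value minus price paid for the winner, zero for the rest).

Rosa -575, Sam 0, Wade 0, Georgia 0, Frank 0, Bob 0.

Ranking the bids: Rosa 2,755; Sam 2,380; Wade 2,110; Bob 1,620; Georgia 695; Frank 395.
Rosa has the top bid and wins; the price is the second-highest bid, 2,380.
Rosa's payoff = 1,805 − 2,380 = -575. All other bidders lose, so their payoff is 0.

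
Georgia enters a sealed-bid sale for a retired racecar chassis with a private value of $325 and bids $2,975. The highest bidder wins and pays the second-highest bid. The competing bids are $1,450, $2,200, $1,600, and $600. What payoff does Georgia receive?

Highest competing bid: $2,200.
Georgia's bid $2,975 is the highest overall, so Georgia wins and pays the second-highest bid, $2,200.
Payoff = value − price = $325 − $2,200 = -$1,875.

Georgia's payoff: -$1,875.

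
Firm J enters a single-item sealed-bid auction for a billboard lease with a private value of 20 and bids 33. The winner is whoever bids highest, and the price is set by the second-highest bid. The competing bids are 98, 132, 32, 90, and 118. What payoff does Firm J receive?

Highest competing bid: 132.
Firm J's bid 33 is not the highest, so Firm J loses, pays nothing, and earns zero payoff.

Payoff = 0.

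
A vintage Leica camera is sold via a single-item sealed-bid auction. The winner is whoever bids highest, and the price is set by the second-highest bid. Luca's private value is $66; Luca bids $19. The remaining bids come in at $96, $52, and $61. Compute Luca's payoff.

$0

Highest competing bid: $96.
Luca's bid $19 is not the highest, so Luca loses, pays nothing, and earns zero payoff.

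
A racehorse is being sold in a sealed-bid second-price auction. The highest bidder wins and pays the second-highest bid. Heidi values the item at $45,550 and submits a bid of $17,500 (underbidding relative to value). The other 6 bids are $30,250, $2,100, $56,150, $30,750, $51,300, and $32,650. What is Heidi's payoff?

Highest competing bid: $56,150.
Heidi's bid $17,500 is not the highest, so Heidi loses, pays nothing, and earns zero payoff.

Heidi's payoff: $0.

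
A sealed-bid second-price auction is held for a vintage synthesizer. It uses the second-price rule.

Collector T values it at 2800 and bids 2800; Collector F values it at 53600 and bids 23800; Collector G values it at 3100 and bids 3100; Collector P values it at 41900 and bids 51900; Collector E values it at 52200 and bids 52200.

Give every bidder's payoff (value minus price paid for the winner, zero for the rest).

Collector T 0, Collector F 0, Collector G 0, Collector P 0, Collector E 300.

Sorted high to low: Collector E 52200; Collector P 51900; Collector F 23800; Collector G 3100; Collector T 2800.
Collector E has the top bid and wins; the price is the second-highest bid, 51900.
Collector E's payoff = 52200 − 51900 = 300. All other bidders lose, so their payoff is 0.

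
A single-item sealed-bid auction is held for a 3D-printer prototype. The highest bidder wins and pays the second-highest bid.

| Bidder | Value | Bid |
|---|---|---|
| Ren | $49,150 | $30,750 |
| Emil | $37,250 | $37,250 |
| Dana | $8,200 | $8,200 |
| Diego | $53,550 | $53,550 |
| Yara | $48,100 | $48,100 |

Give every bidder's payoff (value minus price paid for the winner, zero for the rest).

Ren $0, Emil $0, Dana $0, Diego $5,450, Yara $0.

Ranking the bids: Diego $53,550, then Yara $48,100, then Emil $37,250, then Ren $30,750, then Dana $8,200.
Diego has the top bid and wins; the price is the second-highest bid, $48,100.
Diego's payoff = $53,550 − $48,100 = $5,450. All other bidders lose, so their payoff is 0.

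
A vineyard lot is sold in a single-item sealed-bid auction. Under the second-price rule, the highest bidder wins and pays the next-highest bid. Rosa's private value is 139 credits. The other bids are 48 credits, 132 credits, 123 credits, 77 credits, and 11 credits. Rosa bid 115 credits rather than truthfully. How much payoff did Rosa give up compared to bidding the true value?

The highest competing bid is 132 credits.
Bidding truthfully at 139 credits: Rosa has the top bid, wins, and pays the second-highest bid 132 credits. Payoff = 139 credits − 132 credits = 7 credits.
Bidding 115 credits: the top bid is 132 credits (a rival), so Rosa loses. Payoff = 0 credits.
Regret = truthful payoff − actual payoff = 7 credits − 0 credits = 7 credits.

Payoff forgone: 7 credits.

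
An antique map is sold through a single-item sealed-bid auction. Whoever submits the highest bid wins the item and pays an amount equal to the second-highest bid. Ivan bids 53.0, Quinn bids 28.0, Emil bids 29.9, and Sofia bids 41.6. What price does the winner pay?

The winner pays 41.6.

Ranking the bids: Ivan 53.0; Sofia 41.6; Emil 29.9; Quinn 28.0.
Ivan has the highest bid, so Ivan wins.
The second-highest bid is 41.6, so that is what Ivan pays.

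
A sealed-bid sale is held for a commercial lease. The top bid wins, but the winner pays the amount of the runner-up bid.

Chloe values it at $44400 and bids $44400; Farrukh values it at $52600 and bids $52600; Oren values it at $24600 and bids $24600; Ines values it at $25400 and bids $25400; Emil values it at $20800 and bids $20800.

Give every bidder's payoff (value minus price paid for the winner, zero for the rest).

Chloe $0, Farrukh $8200, Oren $0, Ines $0, Emil $0.

Sorted high to low: Farrukh $52600, then Chloe $44400, then Ines $25400, then Oren $24600, then Emil $20800.
Farrukh has the top bid and wins; the price is the second-highest bid, $44400.
Farrukh's payoff = $52600 − $44400 = $8200. All other bidders lose, so their payoff is 0.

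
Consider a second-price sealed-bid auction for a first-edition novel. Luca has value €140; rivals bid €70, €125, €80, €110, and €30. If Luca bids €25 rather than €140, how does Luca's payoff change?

Change in payoff: -€15.

The highest competing bid is €125.
Bidding truthfully at €140: Luca has the top bid, wins, and pays the second-highest bid €125. Payoff = €140 − €125 = €15.
Bidding €25: the top bid is €125 (a rival), so Luca loses. Payoff = €0.
Change = €0 − €15 = -€15.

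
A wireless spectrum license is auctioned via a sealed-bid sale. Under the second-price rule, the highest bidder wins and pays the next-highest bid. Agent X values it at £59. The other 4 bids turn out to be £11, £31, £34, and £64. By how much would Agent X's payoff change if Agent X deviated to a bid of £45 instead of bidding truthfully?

The highest competing bid is £64.
Bidding truthfully at £59: the top bid is £64 (a rival), so Agent X loses. Payoff = £0.
Bidding £45: the top bid is £64 (a rival), so Agent X loses. Payoff = £0.
Change = £0 − £0 = £0.
The bid only affects whether you win, not the price — here both bids land on the same side of the top rival bid, so the deviation is payoff-neutral.

Change in payoff: £0.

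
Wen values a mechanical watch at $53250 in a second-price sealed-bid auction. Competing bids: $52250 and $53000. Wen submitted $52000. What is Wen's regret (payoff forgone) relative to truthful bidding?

The highest competing bid is $53000.
Bidding truthfully at $53250: Wen has the top bid, wins, and pays the second-highest bid $53000. Payoff = $53250 − $53000 = $250.
Bidding $52000: the top bid is $53000 (a rival), so Wen loses. Payoff = $0.
Regret = truthful payoff − actual payoff = $250 − $0 = $250.
Deviating from a truthful bid can only lose payoff in a second-price auction — never gain.

Payoff forgone: $250.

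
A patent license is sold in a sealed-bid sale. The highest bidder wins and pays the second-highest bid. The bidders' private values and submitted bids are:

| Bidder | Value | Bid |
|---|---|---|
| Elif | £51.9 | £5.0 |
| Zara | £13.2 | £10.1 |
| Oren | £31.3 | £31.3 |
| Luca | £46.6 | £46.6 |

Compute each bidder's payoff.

Sorted high to low: Luca £46.6 > Oren £31.3 > Zara £10.1 > Elif £5.0.
Luca has the top bid and wins; the price is the second-highest bid, £31.3.
Luca's payoff = £46.6 − £31.3 = £15.3. All other bidders lose, so their payoff is 0.

Elif £0.0, Zara £0.0, Oren £0.0, Luca £15.3.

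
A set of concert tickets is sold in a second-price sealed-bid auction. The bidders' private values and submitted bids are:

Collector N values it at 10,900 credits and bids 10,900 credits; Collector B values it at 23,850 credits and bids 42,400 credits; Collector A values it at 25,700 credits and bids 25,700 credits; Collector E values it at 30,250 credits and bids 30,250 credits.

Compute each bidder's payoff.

Collector N 0 credits, Collector B -6,400 credits, Collector A 0 credits, Collector E 0 credits.

Ranking the bids: Collector B 42,400 credits; Collector E 30,250 credits; Collector A 25,700 credits; Collector N 10,900 credits.
Collector B has the top bid and wins; the price is the second-highest bid, 30,250 credits.
Collector B's payoff = 23,850 credits − 30,250 credits = -6,400 credits. All other bidders lose, so their payoff is 0.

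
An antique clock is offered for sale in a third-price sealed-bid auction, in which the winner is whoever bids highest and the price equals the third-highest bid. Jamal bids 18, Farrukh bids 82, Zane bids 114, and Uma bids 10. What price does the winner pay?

18

Bids in descending order: Zane 114 > Farrukh 82 > Jamal 18 > Uma 10.
Zane is the highest bidder, so Zane wins.
Under the third-price rule, the price is the third-highest bid: 18.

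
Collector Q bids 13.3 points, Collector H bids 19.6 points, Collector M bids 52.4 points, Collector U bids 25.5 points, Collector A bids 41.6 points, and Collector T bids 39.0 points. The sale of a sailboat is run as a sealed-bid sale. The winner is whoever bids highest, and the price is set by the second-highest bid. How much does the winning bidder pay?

The winner pays 41.6 points.

Ranking the bids: Collector M 52.4 points > Collector A 41.6 points > Collector T 39.0 points > Collector U 25.5 points > Collector H 19.6 points > Collector Q 13.3 points.
Collector M has the highest bid, so Collector M wins.
The second-highest bid is 41.6 points, so that is what Collector M pays.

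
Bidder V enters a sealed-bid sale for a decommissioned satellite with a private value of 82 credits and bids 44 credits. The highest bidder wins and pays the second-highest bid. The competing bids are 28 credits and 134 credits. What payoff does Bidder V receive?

Bidder V's payoff: 0 credits.

Highest competing bid: 134 credits.
Bidder V's bid 44 credits is not the highest, so Bidder V loses, pays nothing, and earns zero payoff.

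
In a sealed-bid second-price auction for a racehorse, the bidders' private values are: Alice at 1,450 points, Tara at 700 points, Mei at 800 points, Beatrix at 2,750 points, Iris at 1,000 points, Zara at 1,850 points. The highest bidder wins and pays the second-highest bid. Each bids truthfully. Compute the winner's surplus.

Winner's surplus: 900 points.

Sorted high to low: Beatrix 2,750 points, then Zara 1,850 points, then Alice 1,450 points, then Iris 1,000 points, then Mei 800 points, then Tara 700 points.
Beatrix wins with the top bid and pays the second-highest, 1,850 points.
Surplus = 2,750 points − 1,850 points = 900 points.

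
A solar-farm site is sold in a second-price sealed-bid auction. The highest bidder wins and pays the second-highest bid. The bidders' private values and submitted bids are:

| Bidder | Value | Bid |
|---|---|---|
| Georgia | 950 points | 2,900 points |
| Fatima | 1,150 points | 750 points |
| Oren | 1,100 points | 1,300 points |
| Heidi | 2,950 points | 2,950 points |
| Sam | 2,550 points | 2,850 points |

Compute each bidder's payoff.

Bids in descending order: Heidi 2,950 points > Georgia 2,900 points > Sam 2,850 points > Oren 1,300 points > Fatima 750 points.
Heidi has the top bid and wins; the price is the second-highest bid, 2,900 points.
Heidi's payoff = 2,950 points − 2,900 points = 50 points. All other bidders lose, so their payoff is 0.

Georgia 0 points, Fatima 0 points, Oren 0 points, Heidi 50 points, Sam 0 points.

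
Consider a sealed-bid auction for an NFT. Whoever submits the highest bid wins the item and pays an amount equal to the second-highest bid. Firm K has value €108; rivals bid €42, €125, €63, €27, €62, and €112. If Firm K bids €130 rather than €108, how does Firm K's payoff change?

Payoff change: -€17.

The highest competing bid is €125.
Bidding truthfully at €108: the top bid is €125 (a rival), so Firm K loses. Payoff = €0.
Bidding €130: Firm K has the top bid, wins, and pays the second-highest bid €125. Payoff = €108 − €125 = -€17.
Change = -€17 − €0 = -€17.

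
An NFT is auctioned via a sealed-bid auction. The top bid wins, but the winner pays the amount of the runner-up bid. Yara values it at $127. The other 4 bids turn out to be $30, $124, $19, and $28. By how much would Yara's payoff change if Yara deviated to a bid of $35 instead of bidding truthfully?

The highest competing bid is $124.
Bidding truthfully at $127: Yara has the top bid, wins, and pays the second-highest bid $124. Payoff = $127 − $124 = $3.
Bidding $35: the top bid is $124 (a rival), so Yara loses. Payoff = $0.
Change = $0 − $3 = -$3.
Deviating from a truthful bid can only lose payoff in a second-price auction — never gain.

Change in payoff: -$3.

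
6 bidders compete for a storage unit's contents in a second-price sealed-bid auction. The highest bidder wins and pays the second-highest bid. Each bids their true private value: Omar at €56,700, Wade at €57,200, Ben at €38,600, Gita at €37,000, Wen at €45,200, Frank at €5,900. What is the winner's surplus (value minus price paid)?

Winner's surplus: €500.

Ranking the bids: Wade €57,200 > Omar €56,700 > Wen €45,200 > Ben €38,600 > Gita €37,000 > Frank €5,900.
Wade wins with the top bid and pays the second-highest, €56,700.
Surplus = €57,200 − €56,700 = €500.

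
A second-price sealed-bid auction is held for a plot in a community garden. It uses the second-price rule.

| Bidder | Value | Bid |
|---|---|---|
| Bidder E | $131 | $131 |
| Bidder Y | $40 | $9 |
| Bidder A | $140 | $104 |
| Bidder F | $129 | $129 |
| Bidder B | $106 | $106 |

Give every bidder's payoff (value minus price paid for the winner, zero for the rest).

Payoffs: Bidder E $2, Bidder Y $0, Bidder A $0, Bidder F $0, Bidder B $0.

Sorted high to low: Bidder E $131 > Bidder F $129 > Bidder B $106 > Bidder A $104 > Bidder Y $9.
Bidder E has the top bid and wins; the price is the second-highest bid, $129.
Bidder E's payoff = $131 − $129 = $2. All other bidders lose, so their payoff is 0.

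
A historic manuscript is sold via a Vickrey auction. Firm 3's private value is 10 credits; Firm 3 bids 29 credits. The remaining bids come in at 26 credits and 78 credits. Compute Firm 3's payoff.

Highest competing bid: 78 credits.
Firm 3's bid 29 credits is not the highest, so Firm 3 loses, pays nothing, and earns zero payoff.

0 credits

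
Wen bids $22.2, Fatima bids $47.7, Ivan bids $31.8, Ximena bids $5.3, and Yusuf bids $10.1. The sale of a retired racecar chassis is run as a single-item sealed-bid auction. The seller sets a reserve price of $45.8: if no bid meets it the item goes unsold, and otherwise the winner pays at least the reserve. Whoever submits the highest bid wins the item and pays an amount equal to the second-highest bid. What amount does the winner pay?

$45.8

Sorted high to low: Fatima $47.7, then Ivan $31.8, then Wen $22.2, then Yusuf $10.1, then Ximena $5.3.
Fatima has the highest bid, so Fatima wins.
The second-highest bid is $31.8, but the reserve $45.8 is higher, so the price is the reserve.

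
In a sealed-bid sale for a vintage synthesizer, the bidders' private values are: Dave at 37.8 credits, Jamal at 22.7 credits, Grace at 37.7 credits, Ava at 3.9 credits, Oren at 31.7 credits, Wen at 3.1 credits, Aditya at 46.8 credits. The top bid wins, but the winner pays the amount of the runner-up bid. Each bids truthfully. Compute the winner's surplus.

9.0 credits

Ordered from highest: Aditya 46.8 credits > Dave 37.8 credits > Grace 37.7 credits > Oren 31.7 credits > Jamal 22.7 credits > Ava 3.9 credits > Wen 3.1 credits.
Aditya wins with the top bid and pays the second-highest, 37.8 credits.
Surplus = 46.8 credits − 37.8 credits = 9.0 credits.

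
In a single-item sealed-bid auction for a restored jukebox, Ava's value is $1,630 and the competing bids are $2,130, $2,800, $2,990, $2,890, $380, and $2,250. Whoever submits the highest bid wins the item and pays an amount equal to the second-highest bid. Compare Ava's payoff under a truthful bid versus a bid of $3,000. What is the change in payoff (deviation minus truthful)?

-$1,360

The highest competing bid is $2,990.
Bidding truthfully at $1,630: the top bid is $2,990 (a rival), so Ava loses. Payoff = $0.
Bidding $3,000: Ava has the top bid, wins, and pays the second-highest bid $2,990. Payoff = $1,630 − $2,990 = -$1,360.
Change = -$1,360 − $0 = -$1,360.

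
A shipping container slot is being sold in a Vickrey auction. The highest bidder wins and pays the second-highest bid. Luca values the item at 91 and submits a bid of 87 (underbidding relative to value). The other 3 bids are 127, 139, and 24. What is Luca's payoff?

Payoff = 0.

Highest competing bid: 139.
Luca's bid 87 is not the highest, so Luca loses, pays nothing, and earns zero payoff.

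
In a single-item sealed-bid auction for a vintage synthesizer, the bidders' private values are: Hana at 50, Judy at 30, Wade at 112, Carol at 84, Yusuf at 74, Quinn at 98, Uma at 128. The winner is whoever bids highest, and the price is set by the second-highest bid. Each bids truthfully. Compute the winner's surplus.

Surplus = 16.

Bids in descending order: Uma 128; Wade 112; Quinn 98; Carol 84; Yusuf 74; Hana 50; Judy 30.
Uma wins with the top bid and pays the second-highest, 112.
Surplus = 128 − 112 = 16.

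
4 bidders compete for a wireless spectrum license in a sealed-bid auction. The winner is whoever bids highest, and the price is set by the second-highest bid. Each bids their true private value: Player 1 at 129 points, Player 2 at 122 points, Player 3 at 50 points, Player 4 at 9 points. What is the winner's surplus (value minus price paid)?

Ordered from highest: Player 1 129 points; Player 2 122 points; Player 3 50 points; Player 4 9 points.
Player 1 wins with the top bid and pays the second-highest, 122 points.
Surplus = 129 points − 122 points = 7 points.

Surplus = 7 points.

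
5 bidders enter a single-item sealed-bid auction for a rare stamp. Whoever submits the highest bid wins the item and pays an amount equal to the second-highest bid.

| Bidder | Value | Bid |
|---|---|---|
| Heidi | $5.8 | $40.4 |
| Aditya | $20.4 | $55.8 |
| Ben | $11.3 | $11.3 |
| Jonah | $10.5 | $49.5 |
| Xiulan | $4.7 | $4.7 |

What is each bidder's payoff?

Ordered from highest: Aditya $55.8, then Jonah $49.5, then Heidi $40.4, then Ben $11.3, then Xiulan $4.7.
Aditya has the top bid and wins; the price is the second-highest bid, $49.5.
Aditya's payoff = $20.4 − $49.5 = -$29.1. All other bidders lose, so their payoff is 0.

Payoffs: Heidi $0.0, Aditya -$29.1, Ben $0.0, Jonah $0.0, Xiulan $0.0.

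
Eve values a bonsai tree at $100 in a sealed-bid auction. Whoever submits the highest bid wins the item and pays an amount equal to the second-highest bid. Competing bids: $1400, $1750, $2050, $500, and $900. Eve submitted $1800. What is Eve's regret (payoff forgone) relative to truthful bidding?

The highest competing bid is $2050.
Bidding truthfully at $100: the top bid is $2050 (a rival), so Eve loses. Payoff = $0.
Bidding $1800: the top bid is $2050 (a rival), so Eve loses. Payoff = $0.
Regret = truthful payoff − actual payoff = $0 − $0 = $0.
The bid only affects whether you win, not the price — here both bids land on the same side of the top rival bid, so the deviation is payoff-neutral.

$0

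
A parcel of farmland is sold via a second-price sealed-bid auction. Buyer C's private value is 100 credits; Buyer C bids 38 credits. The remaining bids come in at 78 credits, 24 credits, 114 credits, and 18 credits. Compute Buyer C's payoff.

Highest competing bid: 114 credits.
Buyer C's bid 38 credits is not the highest, so Buyer C loses, pays nothing, and earns zero payoff.

0 credits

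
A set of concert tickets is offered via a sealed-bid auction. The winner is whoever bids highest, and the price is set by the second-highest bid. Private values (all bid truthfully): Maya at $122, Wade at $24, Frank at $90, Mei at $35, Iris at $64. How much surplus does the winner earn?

$32

Sorted high to low: Maya $122; Frank $90; Iris $64; Mei $35; Wade $24.
Maya wins with the top bid and pays the second-highest, $90.
Surplus = $122 − $90 = $32.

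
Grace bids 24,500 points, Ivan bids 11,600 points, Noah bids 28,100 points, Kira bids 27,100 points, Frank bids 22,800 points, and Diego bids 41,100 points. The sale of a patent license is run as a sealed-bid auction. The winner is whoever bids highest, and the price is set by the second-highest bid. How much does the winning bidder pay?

The winner pays 28,100 points.

Ordered from highest: Diego 41,100 points, then Noah 28,100 points, then Kira 27,100 points, then Grace 24,500 points, then Frank 22,800 points, then Ivan 11,600 points.
Diego has the highest bid, so Diego wins.
The second-highest bid is 28,100 points, so that is what Diego pays.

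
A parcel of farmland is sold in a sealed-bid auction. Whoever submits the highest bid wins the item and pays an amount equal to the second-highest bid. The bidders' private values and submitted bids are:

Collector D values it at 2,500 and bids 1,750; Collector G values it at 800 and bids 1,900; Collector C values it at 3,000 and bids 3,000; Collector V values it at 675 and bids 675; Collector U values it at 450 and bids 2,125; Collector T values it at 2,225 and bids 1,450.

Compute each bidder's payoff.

Payoffs: Collector D 0, Collector G 0, Collector C 875, Collector V 0, Collector U 0, Collector T 0.

Ordered from highest: Collector C 3,000, then Collector U 2,125, then Collector G 1,900, then Collector D 1,750, then Collector T 1,450, then Collector V 675.
Collector C has the top bid and wins; the price is the second-highest bid, 2,125.
Collector C's payoff = 3,000 − 2,125 = 875. All other bidders lose, so their payoff is 0.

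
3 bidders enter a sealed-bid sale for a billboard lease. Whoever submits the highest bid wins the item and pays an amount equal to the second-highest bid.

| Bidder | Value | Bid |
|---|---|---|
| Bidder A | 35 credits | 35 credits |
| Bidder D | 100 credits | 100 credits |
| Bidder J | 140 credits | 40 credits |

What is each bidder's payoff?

Bidder A 0 credits, Bidder D 60 credits, Bidder J 0 credits.

Bids in descending order: Bidder D 100 credits; Bidder J 40 credits; Bidder A 35 credits.
Bidder D has the top bid and wins; the price is the second-highest bid, 40 credits.
Bidder D's payoff = 100 credits − 40 credits = 60 credits. All other bidders lose, so their payoff is 0.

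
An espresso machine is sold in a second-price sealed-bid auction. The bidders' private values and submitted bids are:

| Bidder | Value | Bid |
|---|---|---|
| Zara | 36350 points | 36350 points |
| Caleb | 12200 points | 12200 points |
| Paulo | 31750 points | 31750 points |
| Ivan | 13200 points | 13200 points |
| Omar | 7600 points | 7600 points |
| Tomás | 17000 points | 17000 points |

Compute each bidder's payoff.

Ordered from highest: Zara 36350 points > Paulo 31750 points > Tomás 17000 points > Ivan 13200 points > Caleb 12200 points > Omar 7600 points.
Zara has the top bid and wins; the price is the second-highest bid, 31750 points.
Zara's payoff = 36350 points − 31750 points = 4600 points. All other bidders lose, so their payoff is 0.

Zara 4600 points, Caleb 0 points, Paulo 0 points, Ivan 0 points, Omar 0 points, Tomás 0 points.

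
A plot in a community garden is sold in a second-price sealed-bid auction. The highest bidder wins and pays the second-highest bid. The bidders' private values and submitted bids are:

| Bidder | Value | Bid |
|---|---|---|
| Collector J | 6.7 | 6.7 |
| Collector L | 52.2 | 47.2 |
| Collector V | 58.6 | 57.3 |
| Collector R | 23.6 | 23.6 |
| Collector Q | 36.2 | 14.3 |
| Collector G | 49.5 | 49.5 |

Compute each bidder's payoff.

Ranking the bids: Collector V 57.3; Collector G 49.5; Collector L 47.2; Collector R 23.6; Collector Q 14.3; Collector J 6.7.
Collector V has the top bid and wins; the price is the second-highest bid, 49.5.
Collector V's payoff = 58.6 − 49.5 = 9.1. All other bidders lose, so their payoff is 0.

Collector J 0.0, Collector L 0.0, Collector V 9.1, Collector R 0.0, Collector Q 0.0, Collector G 0.0.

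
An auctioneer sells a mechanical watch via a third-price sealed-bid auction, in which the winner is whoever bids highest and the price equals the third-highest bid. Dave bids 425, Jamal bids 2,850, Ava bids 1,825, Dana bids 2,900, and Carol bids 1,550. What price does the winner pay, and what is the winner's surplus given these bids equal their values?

Sorted high to low: Dana 2,900; Jamal 2,850; Ava 1,825; Carol 1,550; Dave 425.
Dana is the highest bidder, so Dana wins.
Under the third-price rule, the price is the third-highest bid: 1,825.
Surplus = 2,900 − 1,825 = 1,075.

Price 1,825; surplus 1,075.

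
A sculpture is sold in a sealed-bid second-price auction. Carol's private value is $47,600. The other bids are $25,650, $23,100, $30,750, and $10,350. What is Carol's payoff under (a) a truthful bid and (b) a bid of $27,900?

Truthful: $16,850; alternative: $0.

The highest competing bid is $30,750.
Bidding truthfully at $47,600: Carol has the top bid, wins, and pays the second-highest bid $30,750. Payoff = $47,600 − $30,750 = $16,850.
Bidding $27,900: the top bid is $30,750 (a rival), so Carol loses. Payoff = $0.
This is the dominant-strategy logic: truthful bidding weakly beats any alternative.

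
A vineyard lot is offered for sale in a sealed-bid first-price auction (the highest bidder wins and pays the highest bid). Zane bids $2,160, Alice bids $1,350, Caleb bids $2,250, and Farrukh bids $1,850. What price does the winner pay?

Price paid: $2,250.

Ordered from highest: Caleb $2,250, then Zane $2,160, then Farrukh $1,850, then Alice $1,350.
Caleb is the highest bidder, so Caleb wins.
Under the first-price rule, the price is the highest bid: $2,250.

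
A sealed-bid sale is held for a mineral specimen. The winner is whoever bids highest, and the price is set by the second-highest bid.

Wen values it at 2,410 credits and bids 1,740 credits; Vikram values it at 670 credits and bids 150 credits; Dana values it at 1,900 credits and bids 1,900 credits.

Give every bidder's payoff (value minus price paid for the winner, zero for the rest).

Ordered from highest: Dana 1,900 credits; Wen 1,740 credits; Vikram 150 credits.
Dana has the top bid and wins; the price is the second-highest bid, 1,740 credits.
Dana's payoff = 1,900 credits − 1,740 credits = 160 credits. All other bidders lose, so their payoff is 0.

Wen 0 credits, Vikram 0 credits, Dana 160 credits.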